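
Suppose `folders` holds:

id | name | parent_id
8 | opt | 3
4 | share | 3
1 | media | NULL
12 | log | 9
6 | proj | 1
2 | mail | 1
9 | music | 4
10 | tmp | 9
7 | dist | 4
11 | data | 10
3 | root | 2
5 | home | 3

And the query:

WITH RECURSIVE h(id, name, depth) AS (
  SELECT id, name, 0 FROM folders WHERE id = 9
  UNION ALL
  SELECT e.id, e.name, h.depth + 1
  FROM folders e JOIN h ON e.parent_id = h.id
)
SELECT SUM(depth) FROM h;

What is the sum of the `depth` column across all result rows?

Base: id=9 (music) at depth 0.
Iteration 1: rows with parent_id in {9} -> tmp (id 10, depth 1), log (id 12, depth 1).
Iteration 2: rows with parent_id in {10,12} -> data (id 11, depth 2).
Iteration 3: no rows with parent_id in {11}; recursion stops.
SUM(depth) = 0 + 1 + 1 + 2 = 4.

4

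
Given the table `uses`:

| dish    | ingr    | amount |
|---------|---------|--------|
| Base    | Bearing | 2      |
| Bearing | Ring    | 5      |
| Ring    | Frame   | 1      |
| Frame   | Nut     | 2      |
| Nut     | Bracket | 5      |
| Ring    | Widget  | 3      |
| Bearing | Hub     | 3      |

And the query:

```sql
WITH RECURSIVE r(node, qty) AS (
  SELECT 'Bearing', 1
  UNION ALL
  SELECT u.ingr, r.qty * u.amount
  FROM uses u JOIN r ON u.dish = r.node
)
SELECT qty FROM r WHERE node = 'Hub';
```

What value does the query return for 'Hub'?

Base: (Bearing, qty=1).
Iteration 1: components of {Bearing} -> Hub = 1*3 = 3, Ring = 1*5 = 5.
Iteration 2: components of {Hub,Ring} -> Frame = 5*1 = 5, Widget = 5*3 = 15.
Iteration 3: components of {Frame,Widget} -> Nut = 5*2 = 10.
Iteration 4: components of {Nut} -> Bracket = 10*5 = 50.
Iteration 5: no further components; recursion stops.

3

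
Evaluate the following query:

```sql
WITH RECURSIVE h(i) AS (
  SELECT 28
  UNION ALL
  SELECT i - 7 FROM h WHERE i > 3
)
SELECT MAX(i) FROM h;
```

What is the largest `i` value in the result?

28

Base: i=28.
Iteration 1: 28 > 3 holds -> i = 28 - 7 = 21.
Iteration 2: 21 > 3 holds -> i = 21 - 7 = 14.
Iteration 3: 14 > 3 holds -> i = 14 - 7 = 7.
Iteration 4: 7 > 3 holds -> i = 7 - 7 = 0.
Iteration 5: 0 > 3 fails; recursion stops.
i values: 28, 21, 14, 7, 0; the maximum is 28.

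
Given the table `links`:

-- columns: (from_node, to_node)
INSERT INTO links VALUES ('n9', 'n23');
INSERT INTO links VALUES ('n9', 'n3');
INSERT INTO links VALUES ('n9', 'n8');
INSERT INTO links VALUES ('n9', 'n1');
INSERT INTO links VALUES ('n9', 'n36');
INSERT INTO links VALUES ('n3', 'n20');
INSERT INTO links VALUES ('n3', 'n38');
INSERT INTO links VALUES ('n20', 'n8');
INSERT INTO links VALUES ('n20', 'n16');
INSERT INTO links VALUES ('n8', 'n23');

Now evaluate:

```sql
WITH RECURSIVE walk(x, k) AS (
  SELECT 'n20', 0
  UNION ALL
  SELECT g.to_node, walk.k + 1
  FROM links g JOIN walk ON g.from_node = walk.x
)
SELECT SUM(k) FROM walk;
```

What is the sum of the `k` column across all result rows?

Base: (n20, k=0).
Iteration 1: edges from {n20} -> (n16, k=1), (n8, k=1).
Iteration 2: edges from {n16,n8} -> (n23, k=2).
Iteration 3: no outgoing edges from {n23}; recursion stops.
SUM(k) = 0 + 1 + 1 + 2 = 4.

4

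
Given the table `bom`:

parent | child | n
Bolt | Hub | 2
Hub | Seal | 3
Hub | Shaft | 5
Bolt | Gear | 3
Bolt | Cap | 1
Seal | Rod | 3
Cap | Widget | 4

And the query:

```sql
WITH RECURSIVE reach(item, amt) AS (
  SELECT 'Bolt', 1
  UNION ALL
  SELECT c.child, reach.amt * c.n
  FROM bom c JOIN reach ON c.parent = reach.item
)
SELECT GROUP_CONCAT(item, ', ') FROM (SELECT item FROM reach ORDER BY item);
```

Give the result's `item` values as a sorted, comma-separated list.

Base: (Bolt, amt=1).
Iteration 1: components of {Bolt} -> Cap = 1*1 = 1, Gear = 1*3 = 3, Hub = 1*2 = 2.
Iteration 2: components of {Cap,Gear,Hub} -> Seal = 2*3 = 6, Shaft = 2*5 = 10, Widget = 1*4 = 4.
Iteration 3: components of {Seal,Shaft,Widget} -> Rod = 6*3 = 18.
Iteration 4: no further components; recursion stops.

Bolt, Cap, Gear, Hub, Rod, Seal, Shaft, Widget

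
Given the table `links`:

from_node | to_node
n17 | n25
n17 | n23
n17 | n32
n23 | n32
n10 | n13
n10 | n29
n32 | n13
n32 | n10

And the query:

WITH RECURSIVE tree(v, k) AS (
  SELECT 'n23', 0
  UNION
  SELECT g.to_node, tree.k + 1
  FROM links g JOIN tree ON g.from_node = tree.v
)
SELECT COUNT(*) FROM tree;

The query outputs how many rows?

6

Base: (n23, k=0).
Iteration 1: edges from {n23} -> (n32, k=1).
Iteration 2: edges from {n32} -> (n10, k=2), (n13, k=2).
Iteration 3: edges from {n10,n13} -> (n13, k=3), (n29, k=3).
Iteration 4: no outgoing edges from {n13,n29}; recursion stops.
Total rows emitted: 6.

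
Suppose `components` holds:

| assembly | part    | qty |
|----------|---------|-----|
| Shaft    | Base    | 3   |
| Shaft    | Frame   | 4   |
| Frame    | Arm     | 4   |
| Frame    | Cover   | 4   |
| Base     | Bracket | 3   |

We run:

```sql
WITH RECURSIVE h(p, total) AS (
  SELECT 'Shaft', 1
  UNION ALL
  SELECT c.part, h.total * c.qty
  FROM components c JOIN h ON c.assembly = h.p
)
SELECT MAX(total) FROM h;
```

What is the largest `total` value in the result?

16

Base: (Shaft, total=1).
Iteration 1: components of {Shaft} -> Base = 1*3 = 3, Frame = 1*4 = 4.
Iteration 2: components of {Base,Frame} -> Arm = 4*4 = 16, Bracket = 3*3 = 9, Cover = 4*4 = 16.
Iteration 3: no further components; recursion stops.
total values: 1, 3, 4, 9, 16, 16; the maximum is 16.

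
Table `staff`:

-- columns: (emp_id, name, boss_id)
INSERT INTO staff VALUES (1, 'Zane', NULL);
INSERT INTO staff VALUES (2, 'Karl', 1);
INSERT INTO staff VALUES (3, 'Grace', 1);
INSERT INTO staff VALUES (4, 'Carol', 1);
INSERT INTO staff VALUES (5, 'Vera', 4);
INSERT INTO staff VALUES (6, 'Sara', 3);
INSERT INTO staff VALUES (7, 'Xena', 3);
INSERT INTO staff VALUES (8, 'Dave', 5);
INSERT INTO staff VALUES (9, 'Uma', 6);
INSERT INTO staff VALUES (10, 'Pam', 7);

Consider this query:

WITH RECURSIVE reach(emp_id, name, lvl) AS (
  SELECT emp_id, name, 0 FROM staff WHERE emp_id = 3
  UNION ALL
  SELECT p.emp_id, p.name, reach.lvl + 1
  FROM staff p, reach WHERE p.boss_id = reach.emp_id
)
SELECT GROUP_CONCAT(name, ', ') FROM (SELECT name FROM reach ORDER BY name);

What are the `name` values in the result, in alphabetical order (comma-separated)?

Base: emp_id=3 (Grace) at lvl 0.
Iteration 1: rows with boss_id in {3} -> Sara (id 6, lvl 1), Xena (id 7, lvl 1).
Iteration 2: rows with boss_id in {6,7} -> Uma (id 9, lvl 2), Pam (id 10, lvl 2).
Iteration 3: no rows with boss_id in {9,10}; recursion stops.

Grace, Pam, Sara, Uma, Xena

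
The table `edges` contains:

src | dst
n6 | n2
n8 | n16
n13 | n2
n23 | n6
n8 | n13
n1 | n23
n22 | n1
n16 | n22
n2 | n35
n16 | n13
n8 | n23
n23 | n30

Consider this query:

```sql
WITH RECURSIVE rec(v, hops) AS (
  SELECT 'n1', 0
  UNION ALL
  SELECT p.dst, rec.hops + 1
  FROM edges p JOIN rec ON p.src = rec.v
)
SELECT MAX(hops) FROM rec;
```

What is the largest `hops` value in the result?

4

Base: (n1, hops=0).
Iteration 1: edges from {n1} -> (n23, hops=1).
Iteration 2: edges from {n23} -> (n30, hops=2), (n6, hops=2).
Iteration 3: edges from {n30,n6} -> (n2, hops=3).
Iteration 4: edges from {n2} -> (n35, hops=4).
Iteration 5: no outgoing edges from {n35}; recursion stops.
hops values: 0, 1, 2, 2, 3, 4; the maximum is 4.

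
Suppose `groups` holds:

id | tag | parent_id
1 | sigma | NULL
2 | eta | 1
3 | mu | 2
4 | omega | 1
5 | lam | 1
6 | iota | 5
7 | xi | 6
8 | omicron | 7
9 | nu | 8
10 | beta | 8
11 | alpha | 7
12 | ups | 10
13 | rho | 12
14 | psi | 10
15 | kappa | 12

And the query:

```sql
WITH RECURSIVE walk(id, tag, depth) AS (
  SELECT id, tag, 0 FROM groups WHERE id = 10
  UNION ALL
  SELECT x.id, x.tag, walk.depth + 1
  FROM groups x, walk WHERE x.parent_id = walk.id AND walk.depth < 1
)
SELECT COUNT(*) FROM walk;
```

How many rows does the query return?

Base: id=10 (beta) at depth 0.
Iteration 1: rows with parent_id in {10} -> ups (id 12, depth 1), psi (id 14, depth 1).
Iteration 2: depth < 1 fails for all current rows; recursion stops.
Total rows emitted: 3.

3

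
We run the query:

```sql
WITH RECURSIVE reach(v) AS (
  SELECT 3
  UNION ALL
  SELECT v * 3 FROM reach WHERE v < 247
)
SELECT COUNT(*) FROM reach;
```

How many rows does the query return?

Base: v=3.
Iteration 1: 3 < 247 holds -> v = 3 * 3 = 9.
Iteration 2: 9 < 247 holds -> v = 9 * 3 = 27.
Iteration 3: 27 < 247 holds -> v = 27 * 3 = 81.
Iteration 4: 81 < 247 holds -> v = 81 * 3 = 243.
Iteration 5: 243 < 247 holds -> v = 243 * 3 = 729.
Iteration 6: 729 < 247 fails; recursion stops.
Total rows emitted: 6.

6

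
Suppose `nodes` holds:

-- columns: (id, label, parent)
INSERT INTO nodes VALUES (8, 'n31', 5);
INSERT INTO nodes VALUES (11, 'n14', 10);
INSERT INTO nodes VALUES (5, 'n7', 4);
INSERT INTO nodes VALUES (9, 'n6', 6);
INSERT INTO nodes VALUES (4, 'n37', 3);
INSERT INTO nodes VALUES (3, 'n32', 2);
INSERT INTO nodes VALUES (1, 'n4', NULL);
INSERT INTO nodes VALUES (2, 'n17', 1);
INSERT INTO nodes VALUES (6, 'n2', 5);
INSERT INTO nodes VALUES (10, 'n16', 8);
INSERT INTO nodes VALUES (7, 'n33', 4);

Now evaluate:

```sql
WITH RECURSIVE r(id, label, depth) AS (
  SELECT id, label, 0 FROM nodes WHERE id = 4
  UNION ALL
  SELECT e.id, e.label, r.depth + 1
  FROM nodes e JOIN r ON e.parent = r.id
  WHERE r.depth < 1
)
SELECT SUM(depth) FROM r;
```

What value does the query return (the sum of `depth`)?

Base: id=4 (n37) at depth 0.
Iteration 1: rows with parent in {4} -> n7 (id 5, depth 1), n33 (id 7, depth 1).
Iteration 2: depth < 1 fails for all current rows; recursion stops.
SUM(depth) = 0 + 1 + 1 = 2.

2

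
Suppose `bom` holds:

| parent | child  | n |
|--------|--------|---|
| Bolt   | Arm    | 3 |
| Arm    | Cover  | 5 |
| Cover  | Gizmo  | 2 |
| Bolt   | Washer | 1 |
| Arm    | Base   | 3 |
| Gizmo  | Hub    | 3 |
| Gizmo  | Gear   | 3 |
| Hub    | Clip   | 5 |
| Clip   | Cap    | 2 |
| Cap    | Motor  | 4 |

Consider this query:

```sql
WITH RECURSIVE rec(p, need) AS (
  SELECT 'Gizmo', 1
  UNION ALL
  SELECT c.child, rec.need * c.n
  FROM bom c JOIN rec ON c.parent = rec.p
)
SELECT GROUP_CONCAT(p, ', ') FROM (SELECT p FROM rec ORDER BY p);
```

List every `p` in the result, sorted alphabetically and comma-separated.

Base: (Gizmo, need=1).
Iteration 1: components of {Gizmo} -> Gear = 1*3 = 3, Hub = 1*3 = 3.
Iteration 2: components of {Gear,Hub} -> Clip = 3*5 = 15.
Iteration 3: components of {Clip} -> Cap = 15*2 = 30.
Iteration 4: components of {Cap} -> Motor = 30*4 = 120.
Iteration 5: no further components; recursion stops.

Cap, Clip, Gear, Gizmo, Hub, Motor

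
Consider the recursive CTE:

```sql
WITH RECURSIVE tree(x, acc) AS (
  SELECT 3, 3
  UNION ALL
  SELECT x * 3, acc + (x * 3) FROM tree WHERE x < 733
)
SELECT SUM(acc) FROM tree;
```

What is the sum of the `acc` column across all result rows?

Base: x=3, acc=3.
Iteration 1: 3 < 733 holds -> x = 3 * 3 = 9, acc = 3 + 9 = 12.
Iteration 2: 9 < 733 holds -> x = 9 * 3 = 27, acc = 12 + 27 = 39.
Iteration 3: 27 < 733 holds -> x = 27 * 3 = 81, acc = 39 + 81 = 120.
Iteration 4: 81 < 733 holds -> x = 81 * 3 = 243, acc = 120 + 243 = 363.
Iteration 5: 243 < 733 holds -> x = 243 * 3 = 729, acc = 363 + 729 = 1092.
Iteration 6: 729 < 733 holds -> x = 729 * 3 = 2187, acc = 1092 + 2187 = 3279.
Iteration 7: 2187 < 733 fails; recursion stops.
SUM(acc) = 3 + 12 + 39 + 120 + 363 + 1092 + 3279 = 4908.

4908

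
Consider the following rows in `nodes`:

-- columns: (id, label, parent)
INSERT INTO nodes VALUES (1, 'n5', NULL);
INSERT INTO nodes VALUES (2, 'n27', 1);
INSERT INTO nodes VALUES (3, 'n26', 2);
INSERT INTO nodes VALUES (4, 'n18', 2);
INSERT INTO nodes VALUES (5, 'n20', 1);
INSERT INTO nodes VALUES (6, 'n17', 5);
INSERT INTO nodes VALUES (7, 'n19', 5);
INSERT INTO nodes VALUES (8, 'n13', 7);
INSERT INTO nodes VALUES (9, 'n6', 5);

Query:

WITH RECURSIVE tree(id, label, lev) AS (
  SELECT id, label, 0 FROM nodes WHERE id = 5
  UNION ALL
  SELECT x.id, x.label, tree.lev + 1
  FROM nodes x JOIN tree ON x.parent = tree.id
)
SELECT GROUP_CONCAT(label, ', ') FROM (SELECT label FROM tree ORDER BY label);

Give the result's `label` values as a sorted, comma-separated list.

n13, n17, n19, n20, n6

Base: id=5 (n20) at lev 0.
Iteration 1: rows with parent in {5} -> n17 (id 6, lev 1), n19 (id 7, lev 1), n6 (id 9, lev 1).
Iteration 2: rows with parent in {6,7,9} -> n13 (id 8, lev 2).
Iteration 3: no rows with parent in {8}; recursion stops.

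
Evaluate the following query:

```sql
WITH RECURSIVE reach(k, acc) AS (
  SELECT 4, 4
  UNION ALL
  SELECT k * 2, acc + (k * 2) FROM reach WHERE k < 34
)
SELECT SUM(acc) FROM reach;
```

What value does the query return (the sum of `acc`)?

228

Base: k=4, acc=4.
Iteration 1: 4 < 34 holds -> k = 4 * 2 = 8, acc = 4 + 8 = 12.
Iteration 2: 8 < 34 holds -> k = 8 * 2 = 16, acc = 12 + 16 = 28.
Iteration 3: 16 < 34 holds -> k = 16 * 2 = 32, acc = 28 + 32 = 60.
Iteration 4: 32 < 34 holds -> k = 32 * 2 = 64, acc = 60 + 64 = 124.
Iteration 5: 64 < 34 fails; recursion stops.
SUM(acc) = 4 + 12 + 28 + 60 + 124 = 228.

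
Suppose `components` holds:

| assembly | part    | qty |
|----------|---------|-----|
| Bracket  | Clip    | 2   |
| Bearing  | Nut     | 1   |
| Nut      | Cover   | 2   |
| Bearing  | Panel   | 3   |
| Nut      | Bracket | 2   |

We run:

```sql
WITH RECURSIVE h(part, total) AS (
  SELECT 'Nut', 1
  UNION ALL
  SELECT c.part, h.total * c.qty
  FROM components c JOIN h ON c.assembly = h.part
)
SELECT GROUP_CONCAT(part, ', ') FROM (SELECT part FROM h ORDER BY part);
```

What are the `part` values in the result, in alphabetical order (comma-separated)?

Bracket, Clip, Cover, Nut

Base: (Nut, total=1).
Iteration 1: components of {Nut} -> Bracket = 1*2 = 2, Cover = 1*2 = 2.
Iteration 2: components of {Bracket,Cover} -> Clip = 2*2 = 4.
Iteration 3: no further components; recursion stops.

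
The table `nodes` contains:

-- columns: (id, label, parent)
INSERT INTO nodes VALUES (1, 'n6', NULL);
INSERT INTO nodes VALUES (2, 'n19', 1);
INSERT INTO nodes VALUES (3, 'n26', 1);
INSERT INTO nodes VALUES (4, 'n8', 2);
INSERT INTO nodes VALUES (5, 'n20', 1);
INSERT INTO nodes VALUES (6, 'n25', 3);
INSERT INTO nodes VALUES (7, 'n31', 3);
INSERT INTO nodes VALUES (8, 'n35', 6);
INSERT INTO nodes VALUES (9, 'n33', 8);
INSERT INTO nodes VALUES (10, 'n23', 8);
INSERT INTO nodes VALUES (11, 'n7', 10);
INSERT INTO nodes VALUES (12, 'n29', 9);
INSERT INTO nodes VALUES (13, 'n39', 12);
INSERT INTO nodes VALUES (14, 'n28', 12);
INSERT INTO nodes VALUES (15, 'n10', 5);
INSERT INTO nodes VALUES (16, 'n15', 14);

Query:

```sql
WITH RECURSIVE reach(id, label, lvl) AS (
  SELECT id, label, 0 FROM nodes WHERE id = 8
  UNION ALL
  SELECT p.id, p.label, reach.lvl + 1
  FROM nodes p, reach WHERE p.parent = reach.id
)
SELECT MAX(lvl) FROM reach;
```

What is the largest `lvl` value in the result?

Base: id=8 (n35) at lvl 0.
Iteration 1: rows with parent in {8} -> n33 (id 9, lvl 1), n23 (id 10, lvl 1).
Iteration 2: rows with parent in {9,10} -> n7 (id 11, lvl 2), n29 (id 12, lvl 2).
Iteration 3: rows with parent in {11,12} -> n39 (id 13, lvl 3), n28 (id 14, lvl 3).
Iteration 4: rows with parent in {13,14} -> n15 (id 16, lvl 4).
Iteration 5: no rows with parent in {16}; recursion stops.
lvl values: 0, 1, 1, 2, 2, 3, 3, 4; the maximum is 4.

4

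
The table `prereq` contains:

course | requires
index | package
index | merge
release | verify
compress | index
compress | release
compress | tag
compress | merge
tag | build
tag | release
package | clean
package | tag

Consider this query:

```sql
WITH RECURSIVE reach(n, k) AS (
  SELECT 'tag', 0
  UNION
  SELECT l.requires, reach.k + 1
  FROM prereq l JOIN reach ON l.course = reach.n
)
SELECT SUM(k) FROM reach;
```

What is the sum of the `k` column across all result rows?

Base: (tag, k=0).
Iteration 1: edges from {tag} -> (build, k=1), (release, k=1).
Iteration 2: edges from {build,release} -> (verify, k=2).
Iteration 3: no outgoing edges from {verify}; recursion stops.
SUM(k) = 0 + 1 + 1 + 2 = 4.

4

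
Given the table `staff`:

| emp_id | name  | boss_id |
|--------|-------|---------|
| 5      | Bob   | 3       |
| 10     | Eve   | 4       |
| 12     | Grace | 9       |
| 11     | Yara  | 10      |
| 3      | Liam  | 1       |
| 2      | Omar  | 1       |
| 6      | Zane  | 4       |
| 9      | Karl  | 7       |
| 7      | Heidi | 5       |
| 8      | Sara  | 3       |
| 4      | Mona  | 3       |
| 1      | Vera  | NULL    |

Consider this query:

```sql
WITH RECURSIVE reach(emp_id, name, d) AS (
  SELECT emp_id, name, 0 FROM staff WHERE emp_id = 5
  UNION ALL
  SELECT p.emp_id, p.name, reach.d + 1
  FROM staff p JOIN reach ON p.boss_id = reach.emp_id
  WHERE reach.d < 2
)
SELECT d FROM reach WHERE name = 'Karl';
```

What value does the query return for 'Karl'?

Base: emp_id=5 (Bob) at d 0.
Iteration 1: rows with boss_id in {5} -> Heidi (id 7, d 1).
Iteration 2: rows with boss_id in {7} -> Karl (id 9, d 2).
Iteration 3: d < 2 fails for all current rows; recursion stops.

2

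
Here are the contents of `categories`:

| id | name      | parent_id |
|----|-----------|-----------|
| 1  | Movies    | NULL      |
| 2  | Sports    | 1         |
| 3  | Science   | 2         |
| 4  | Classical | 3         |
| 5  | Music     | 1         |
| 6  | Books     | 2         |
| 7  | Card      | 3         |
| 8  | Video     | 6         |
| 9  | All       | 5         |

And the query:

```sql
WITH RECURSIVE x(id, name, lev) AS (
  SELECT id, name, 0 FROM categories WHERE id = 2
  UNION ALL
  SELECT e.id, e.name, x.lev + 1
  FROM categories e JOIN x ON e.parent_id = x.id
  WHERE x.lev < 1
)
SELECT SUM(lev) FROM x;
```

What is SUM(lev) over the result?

Base: id=2 (Sports) at lev 0.
Iteration 1: rows with parent_id in {2} -> Science (id 3, lev 1), Books (id 6, lev 1).
Iteration 2: lev < 1 fails for all current rows; recursion stops.
SUM(lev) = 0 + 1 + 1 = 2.

2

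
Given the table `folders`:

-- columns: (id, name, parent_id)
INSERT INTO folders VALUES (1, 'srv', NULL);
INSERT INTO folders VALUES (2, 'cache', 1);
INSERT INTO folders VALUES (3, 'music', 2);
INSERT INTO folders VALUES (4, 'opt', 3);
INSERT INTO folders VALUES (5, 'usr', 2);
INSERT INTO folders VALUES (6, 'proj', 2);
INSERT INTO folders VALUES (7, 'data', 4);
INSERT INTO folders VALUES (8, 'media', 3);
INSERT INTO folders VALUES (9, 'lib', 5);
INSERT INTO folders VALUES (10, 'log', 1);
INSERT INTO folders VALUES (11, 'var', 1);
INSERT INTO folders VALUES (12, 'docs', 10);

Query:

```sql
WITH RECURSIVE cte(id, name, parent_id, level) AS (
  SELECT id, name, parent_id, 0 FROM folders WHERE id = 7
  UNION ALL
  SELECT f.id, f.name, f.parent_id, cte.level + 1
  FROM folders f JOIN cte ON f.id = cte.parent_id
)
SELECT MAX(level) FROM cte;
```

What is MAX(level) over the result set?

4

Base: id=7 (data), parent_id=4, level 0.
Iteration 1: join on id=4 -> opt (id 4, parent_id=3, level 1).
Iteration 2: join on id=3 -> music (id 3, parent_id=2, level 2).
Iteration 3: join on id=2 -> cache (id 2, parent_id=1, level 3).
Iteration 4: join on id=1 -> srv (id 1, parent_id=NULL, level 4).
Iteration 5: parent_id is NULL; no match; recursion stops.
level values: 0, 1, 2, 3, 4; the maximum is 4.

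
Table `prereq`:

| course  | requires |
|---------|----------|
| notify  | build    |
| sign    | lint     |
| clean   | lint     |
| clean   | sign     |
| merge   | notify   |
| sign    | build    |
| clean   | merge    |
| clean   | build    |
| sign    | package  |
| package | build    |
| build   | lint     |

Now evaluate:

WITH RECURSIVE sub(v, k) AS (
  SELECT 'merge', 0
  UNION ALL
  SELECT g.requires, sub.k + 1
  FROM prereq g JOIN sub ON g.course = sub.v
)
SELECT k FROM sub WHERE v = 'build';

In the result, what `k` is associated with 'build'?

2

Base: (merge, k=0).
Iteration 1: edges from {merge} -> (notify, k=1).
Iteration 2: edges from {notify} -> (build, k=2).
Iteration 3: edges from {build} -> (lint, k=3).
Iteration 4: no outgoing edges from {lint}; recursion stops.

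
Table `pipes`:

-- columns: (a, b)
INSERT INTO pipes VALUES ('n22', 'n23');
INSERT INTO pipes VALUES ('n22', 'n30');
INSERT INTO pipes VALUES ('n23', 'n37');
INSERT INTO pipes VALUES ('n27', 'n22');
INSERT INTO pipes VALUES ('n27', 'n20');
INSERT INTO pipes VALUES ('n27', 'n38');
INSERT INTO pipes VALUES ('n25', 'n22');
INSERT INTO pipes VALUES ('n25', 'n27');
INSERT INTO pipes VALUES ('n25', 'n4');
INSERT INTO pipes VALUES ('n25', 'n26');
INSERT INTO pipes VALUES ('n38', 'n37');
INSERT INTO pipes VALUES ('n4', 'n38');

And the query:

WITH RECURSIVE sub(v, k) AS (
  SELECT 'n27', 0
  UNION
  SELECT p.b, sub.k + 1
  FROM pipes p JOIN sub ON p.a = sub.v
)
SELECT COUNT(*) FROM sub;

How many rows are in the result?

8

Base: (n27, k=0).
Iteration 1: edges from {n27} -> (n20, k=1), (n22, k=1), (n38, k=1).
Iteration 2: edges from {n20,n22,n38} -> (n23, k=2), (n30, k=2), (n37, k=2).
Iteration 3: edges from {n23,n30,n37} -> (n37, k=3).
Iteration 4: no outgoing edges from {n37}; recursion stops.
Total rows emitted: 8.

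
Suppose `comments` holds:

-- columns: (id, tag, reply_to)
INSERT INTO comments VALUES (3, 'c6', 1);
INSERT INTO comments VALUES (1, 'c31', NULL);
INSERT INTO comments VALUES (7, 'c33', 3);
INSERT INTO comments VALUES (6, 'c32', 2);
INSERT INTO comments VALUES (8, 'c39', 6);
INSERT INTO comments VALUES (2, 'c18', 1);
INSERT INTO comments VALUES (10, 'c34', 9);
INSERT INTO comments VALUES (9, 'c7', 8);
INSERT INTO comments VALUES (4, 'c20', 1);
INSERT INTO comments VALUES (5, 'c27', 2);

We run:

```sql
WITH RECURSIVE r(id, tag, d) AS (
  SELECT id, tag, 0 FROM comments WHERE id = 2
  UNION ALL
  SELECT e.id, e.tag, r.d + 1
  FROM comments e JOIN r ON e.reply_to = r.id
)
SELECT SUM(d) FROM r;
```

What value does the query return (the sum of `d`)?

Base: id=2 (c18) at d 0.
Iteration 1: rows with reply_to in {2} -> c27 (id 5, d 1), c32 (id 6, d 1).
Iteration 2: rows with reply_to in {5,6} -> c39 (id 8, d 2).
Iteration 3: rows with reply_to in {8} -> c7 (id 9, d 3).
Iteration 4: rows with reply_to in {9} -> c34 (id 10, d 4).
Iteration 5: no rows with reply_to in {10}; recursion stops.
SUM(d) = 0 + 1 + 1 + 2 + 3 + 4 = 11.

11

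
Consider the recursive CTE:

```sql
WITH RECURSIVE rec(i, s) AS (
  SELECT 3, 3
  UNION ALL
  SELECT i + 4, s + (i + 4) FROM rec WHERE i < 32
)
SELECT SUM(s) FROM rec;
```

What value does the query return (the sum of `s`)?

Base: i=3, s=3.
Iteration 1: 3 < 32 holds -> i = 3 + 4 = 7, s = 3 + 7 = 10.
Iteration 2: 7 < 32 holds -> i = 7 + 4 = 11, s = 10 + 11 = 21.
Iteration 3: 11 < 32 holds -> i = 11 + 4 = 15, s = 21 + 15 = 36.
Iteration 4: 15 < 32 holds -> i = 15 + 4 = 19, s = 36 + 19 = 55.
Iteration 5: 19 < 32 holds -> i = 19 + 4 = 23, s = 55 + 23 = 78.
Iteration 6: 23 < 32 holds -> i = 23 + 4 = 27, s = 78 + 27 = 105.
Iteration 7: 27 < 32 holds -> i = 27 + 4 = 31, s = 105 + 31 = 136.
Iteration 8: 31 < 32 holds -> i = 31 + 4 = 35, s = 136 + 35 = 171.
Iteration 9: 35 < 32 fails; recursion stops.
SUM(s) = 3 + 10 + 21 + 36 + 55 + 78 + 105 + 136 + 171 = 615.

615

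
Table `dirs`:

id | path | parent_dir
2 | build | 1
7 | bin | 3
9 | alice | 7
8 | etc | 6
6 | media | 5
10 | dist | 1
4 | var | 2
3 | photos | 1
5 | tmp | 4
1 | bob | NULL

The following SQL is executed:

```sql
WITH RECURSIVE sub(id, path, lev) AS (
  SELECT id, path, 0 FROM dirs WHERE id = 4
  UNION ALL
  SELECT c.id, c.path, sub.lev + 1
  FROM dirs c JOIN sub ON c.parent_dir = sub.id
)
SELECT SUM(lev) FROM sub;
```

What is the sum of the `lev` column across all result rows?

Base: id=4 (var) at lev 0.
Iteration 1: rows with parent_dir in {4} -> tmp (id 5, lev 1).
Iteration 2: rows with parent_dir in {5} -> media (id 6, lev 2).
Iteration 3: rows with parent_dir in {6} -> etc (id 8, lev 3).
Iteration 4: no rows with parent_dir in {8}; recursion stops.
SUM(lev) = 0 + 1 + 2 + 3 = 6.

6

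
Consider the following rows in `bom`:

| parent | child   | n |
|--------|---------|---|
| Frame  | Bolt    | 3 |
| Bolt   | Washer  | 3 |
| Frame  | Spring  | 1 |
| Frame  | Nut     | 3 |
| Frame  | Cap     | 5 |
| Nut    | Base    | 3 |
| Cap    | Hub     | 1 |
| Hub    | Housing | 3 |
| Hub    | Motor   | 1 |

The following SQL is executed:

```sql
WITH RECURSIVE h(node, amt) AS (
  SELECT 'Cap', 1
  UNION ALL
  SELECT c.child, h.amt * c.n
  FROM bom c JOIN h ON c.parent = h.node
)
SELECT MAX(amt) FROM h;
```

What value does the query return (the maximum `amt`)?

Base: (Cap, amt=1).
Iteration 1: components of {Cap} -> Hub = 1*1 = 1.
Iteration 2: components of {Hub} -> Housing = 1*3 = 3, Motor = 1*1 = 1.
Iteration 3: no further components; recursion stops.
amt values: 1, 1, 3, 1; the maximum is 3.

3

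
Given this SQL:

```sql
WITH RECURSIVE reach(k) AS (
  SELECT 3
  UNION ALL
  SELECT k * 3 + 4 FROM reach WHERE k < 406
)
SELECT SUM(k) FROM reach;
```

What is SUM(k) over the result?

Base: k=3.
Iteration 1: 3 < 406 holds -> k = 3 * 3 + 4 = 13.
Iteration 2: 13 < 406 holds -> k = 13 * 3 + 4 = 43.
Iteration 3: 43 < 406 holds -> k = 43 * 3 + 4 = 133.
Iteration 4: 133 < 406 holds -> k = 133 * 3 + 4 = 403.
Iteration 5: 403 < 406 holds -> k = 403 * 3 + 4 = 1213.
Iteration 6: 1213 < 406 fails; recursion stops.
SUM(k) = 3 + 13 + 43 + 133 + 403 + 1213 = 1808.

1808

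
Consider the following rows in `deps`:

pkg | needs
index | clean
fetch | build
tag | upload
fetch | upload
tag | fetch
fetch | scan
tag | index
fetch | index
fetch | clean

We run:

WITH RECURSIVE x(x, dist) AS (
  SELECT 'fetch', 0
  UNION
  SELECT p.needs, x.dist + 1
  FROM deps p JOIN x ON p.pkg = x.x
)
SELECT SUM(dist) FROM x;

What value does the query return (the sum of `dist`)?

7

Base: (fetch, dist=0).
Iteration 1: edges from {fetch} -> (build, dist=1), (clean, dist=1), (index, dist=1), (scan, dist=1), (upload, dist=1).
Iteration 2: edges from {build,clean,index,scan,upload} -> (clean, dist=2).
Iteration 3: no outgoing edges from {clean}; recursion stops.
SUM(dist) = 0 + 1 + 1 + 1 + 1 + 1 + 2 = 7.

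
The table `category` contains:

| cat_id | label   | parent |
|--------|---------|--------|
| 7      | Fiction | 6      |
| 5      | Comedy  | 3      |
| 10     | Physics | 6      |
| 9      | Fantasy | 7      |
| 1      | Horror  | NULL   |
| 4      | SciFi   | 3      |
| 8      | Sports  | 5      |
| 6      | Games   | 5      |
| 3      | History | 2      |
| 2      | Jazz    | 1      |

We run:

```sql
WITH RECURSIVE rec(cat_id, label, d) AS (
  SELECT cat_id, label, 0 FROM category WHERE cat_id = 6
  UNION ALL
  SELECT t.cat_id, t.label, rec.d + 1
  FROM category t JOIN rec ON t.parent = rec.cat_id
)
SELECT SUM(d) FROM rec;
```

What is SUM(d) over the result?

4

Base: cat_id=6 (Games) at d 0.
Iteration 1: rows with parent in {6} -> Fiction (id 7, d 1), Physics (id 10, d 1).
Iteration 2: rows with parent in {7,10} -> Fantasy (id 9, d 2).
Iteration 3: no rows with parent in {9}; recursion stops.
SUM(d) = 0 + 1 + 1 + 2 = 4.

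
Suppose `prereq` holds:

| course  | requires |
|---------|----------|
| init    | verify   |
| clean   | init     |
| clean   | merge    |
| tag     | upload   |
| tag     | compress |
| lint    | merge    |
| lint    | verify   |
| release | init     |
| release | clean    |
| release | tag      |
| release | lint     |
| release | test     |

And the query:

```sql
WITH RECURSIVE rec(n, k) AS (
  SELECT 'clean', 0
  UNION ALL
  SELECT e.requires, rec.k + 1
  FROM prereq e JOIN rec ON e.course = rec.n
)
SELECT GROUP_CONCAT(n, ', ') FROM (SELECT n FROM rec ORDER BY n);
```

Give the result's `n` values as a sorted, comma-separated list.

clean, init, merge, verify

Base: (clean, k=0).
Iteration 1: edges from {clean} -> (init, k=1), (merge, k=1).
Iteration 2: edges from {init,merge} -> (verify, k=2).
Iteration 3: no outgoing edges from {verify}; recursion stops.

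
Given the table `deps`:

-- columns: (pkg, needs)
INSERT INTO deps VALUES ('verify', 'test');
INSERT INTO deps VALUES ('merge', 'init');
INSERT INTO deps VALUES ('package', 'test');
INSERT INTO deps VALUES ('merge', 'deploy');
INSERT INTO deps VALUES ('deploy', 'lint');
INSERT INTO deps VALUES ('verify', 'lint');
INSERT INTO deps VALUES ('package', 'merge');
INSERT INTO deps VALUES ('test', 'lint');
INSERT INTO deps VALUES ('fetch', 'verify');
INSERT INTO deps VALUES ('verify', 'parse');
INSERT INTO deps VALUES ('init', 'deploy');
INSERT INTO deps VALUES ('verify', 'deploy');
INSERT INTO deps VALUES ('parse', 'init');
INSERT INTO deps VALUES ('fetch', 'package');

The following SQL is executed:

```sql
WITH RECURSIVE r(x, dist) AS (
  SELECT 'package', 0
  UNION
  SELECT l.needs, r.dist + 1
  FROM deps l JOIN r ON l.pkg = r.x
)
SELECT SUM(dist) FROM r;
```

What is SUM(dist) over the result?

Base: (package, dist=0).
Iteration 1: edges from {package} -> (merge, dist=1), (test, dist=1).
Iteration 2: edges from {merge,test} -> (deploy, dist=2), (init, dist=2), (lint, dist=2).
Iteration 3: edges from {deploy,init,lint} -> (deploy, dist=3), (lint, dist=3).
Iteration 4: edges from {deploy,lint} -> (lint, dist=4).
Iteration 5: no outgoing edges from {lint}; recursion stops.
SUM(dist) = 0 + 1 + 1 + 2 + 2 + 2 + 3 + 3 + 4 = 18.

18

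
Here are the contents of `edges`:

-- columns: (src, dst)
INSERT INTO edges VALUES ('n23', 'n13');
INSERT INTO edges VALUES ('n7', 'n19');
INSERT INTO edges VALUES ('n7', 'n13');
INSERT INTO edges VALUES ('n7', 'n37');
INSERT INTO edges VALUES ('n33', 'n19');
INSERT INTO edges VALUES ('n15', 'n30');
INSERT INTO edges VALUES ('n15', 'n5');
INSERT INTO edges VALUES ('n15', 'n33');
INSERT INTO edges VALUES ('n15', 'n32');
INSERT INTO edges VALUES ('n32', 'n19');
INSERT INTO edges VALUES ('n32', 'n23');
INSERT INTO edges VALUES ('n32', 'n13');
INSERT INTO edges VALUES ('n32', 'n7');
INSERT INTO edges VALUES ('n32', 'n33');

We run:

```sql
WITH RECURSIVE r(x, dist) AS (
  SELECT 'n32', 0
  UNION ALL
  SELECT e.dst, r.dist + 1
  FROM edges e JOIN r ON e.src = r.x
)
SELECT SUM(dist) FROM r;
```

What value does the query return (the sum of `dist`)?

15

Base: (n32, dist=0).
Iteration 1: edges from {n32} -> (n13, dist=1), (n19, dist=1), (n23, dist=1), (n33, dist=1), (n7, dist=1).
Iteration 2: edges from {n13,n19,n23,n33,n7} -> (n13, dist=2) x2, (n19, dist=2) x2, (n37, dist=2). [UNION ALL keeps all 5 new rows, including repeats]
Iteration 3: no outgoing edges from {n13,n19,n37}; recursion stops.
SUM(dist) = 0 + 1 + 1 + 1 + 1 + 1 + 2 + 2 + 2 + 2 + 2 = 15.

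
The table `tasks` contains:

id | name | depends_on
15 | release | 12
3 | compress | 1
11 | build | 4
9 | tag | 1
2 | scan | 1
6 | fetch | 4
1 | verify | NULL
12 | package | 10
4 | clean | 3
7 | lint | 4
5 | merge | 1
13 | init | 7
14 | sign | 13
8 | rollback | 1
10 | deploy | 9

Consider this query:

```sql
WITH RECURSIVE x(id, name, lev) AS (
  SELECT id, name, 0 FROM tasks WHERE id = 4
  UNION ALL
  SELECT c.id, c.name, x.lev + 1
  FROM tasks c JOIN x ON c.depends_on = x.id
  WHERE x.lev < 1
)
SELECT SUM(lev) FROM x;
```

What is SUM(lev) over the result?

Base: id=4 (clean) at lev 0.
Iteration 1: rows with depends_on in {4} -> fetch (id 6, lev 1), lint (id 7, lev 1), build (id 11, lev 1).
Iteration 2: lev < 1 fails for all current rows; recursion stops.
SUM(lev) = 0 + 1 + 1 + 1 = 3.

3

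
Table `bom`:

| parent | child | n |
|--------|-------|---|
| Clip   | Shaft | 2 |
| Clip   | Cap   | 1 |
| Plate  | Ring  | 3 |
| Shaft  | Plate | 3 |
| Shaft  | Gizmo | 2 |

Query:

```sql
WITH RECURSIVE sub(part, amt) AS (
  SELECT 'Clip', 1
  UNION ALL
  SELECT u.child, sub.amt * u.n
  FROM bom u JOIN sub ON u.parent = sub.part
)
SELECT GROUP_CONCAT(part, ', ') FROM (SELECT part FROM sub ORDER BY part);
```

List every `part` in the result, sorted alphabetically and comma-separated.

Base: (Clip, amt=1).
Iteration 1: components of {Clip} -> Cap = 1*1 = 1, Shaft = 1*2 = 2.
Iteration 2: components of {Cap,Shaft} -> Gizmo = 2*2 = 4, Plate = 2*3 = 6.
Iteration 3: components of {Gizmo,Plate} -> Ring = 6*3 = 18.
Iteration 4: no further components; recursion stops.

Cap, Clip, Gizmo, Plate, Ring, Shaft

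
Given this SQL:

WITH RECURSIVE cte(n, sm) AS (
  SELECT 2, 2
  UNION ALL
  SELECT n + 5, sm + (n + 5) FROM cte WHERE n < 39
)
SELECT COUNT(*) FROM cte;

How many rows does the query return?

9

Base: n=2, sm=2.
Iteration 1: 2 < 39 holds -> n = 2 + 5 = 7, sm = 2 + 7 = 9.
Iteration 2: 7 < 39 holds -> n = 7 + 5 = 12, sm = 9 + 12 = 21.
Iteration 3: 12 < 39 holds -> n = 12 + 5 = 17, sm = 21 + 17 = 38.
Iteration 4: 17 < 39 holds -> n = 17 + 5 = 22, sm = 38 + 22 = 60.
Iteration 5: 22 < 39 holds -> n = 22 + 5 = 27, sm = 60 + 27 = 87.
Iteration 6: 27 < 39 holds -> n = 27 + 5 = 32, sm = 87 + 32 = 119.
Iteration 7: 32 < 39 holds -> n = 32 + 5 = 37, sm = 119 + 37 = 156.
Iteration 8: 37 < 39 holds -> n = 37 + 5 = 42, sm = 156 + 42 = 198.
Iteration 9: 42 < 39 fails; recursion stops.
Total rows emitted: 9.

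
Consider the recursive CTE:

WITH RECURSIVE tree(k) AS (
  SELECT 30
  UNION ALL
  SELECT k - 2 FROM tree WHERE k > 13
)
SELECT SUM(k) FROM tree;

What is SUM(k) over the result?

210

Base: k=30.
Iteration 1: 30 > 13 holds -> k = 30 - 2 = 28.
Iteration 2: 28 > 13 holds -> k = 28 - 2 = 26.
Iteration 3: 26 > 13 holds -> k = 26 - 2 = 24.
Iteration 4: 24 > 13 holds -> k = 24 - 2 = 22.
Iteration 5: 22 > 13 holds -> k = 22 - 2 = 20.
Iteration 6: 20 > 13 holds -> k = 20 - 2 = 18.
Iteration 7: 18 > 13 holds -> k = 18 - 2 = 16.
Iteration 8: 16 > 13 holds -> k = 16 - 2 = 14.
Iteration 9: 14 > 13 holds -> k = 14 - 2 = 12.
Iteration 10: 12 > 13 fails; recursion stops.
SUM(k) = 30 + 28 + 26 + 24 + 22 + 20 + 18 + 16 + 14 + 12 = 210.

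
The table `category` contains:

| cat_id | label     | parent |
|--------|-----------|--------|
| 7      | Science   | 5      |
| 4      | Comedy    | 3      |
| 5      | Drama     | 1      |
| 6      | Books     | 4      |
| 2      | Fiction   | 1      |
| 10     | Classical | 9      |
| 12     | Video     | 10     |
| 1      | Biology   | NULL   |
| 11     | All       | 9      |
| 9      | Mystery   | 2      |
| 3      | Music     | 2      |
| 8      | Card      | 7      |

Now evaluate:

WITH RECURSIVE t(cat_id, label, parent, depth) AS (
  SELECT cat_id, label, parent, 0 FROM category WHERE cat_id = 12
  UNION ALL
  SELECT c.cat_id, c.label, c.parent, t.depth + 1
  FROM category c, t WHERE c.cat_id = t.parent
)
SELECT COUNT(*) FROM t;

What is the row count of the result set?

Base: cat_id=12 (Video), parent=10, depth 0.
Iteration 1: join on cat_id=10 -> Classical (id 10, parent=9, depth 1).
Iteration 2: join on cat_id=9 -> Mystery (id 9, parent=2, depth 2).
Iteration 3: join on cat_id=2 -> Fiction (id 2, parent=1, depth 3).
Iteration 4: join on cat_id=1 -> Biology (id 1, parent=NULL, depth 4).
Iteration 5: parent is NULL; no match; recursion stops.
Total rows emitted: 5.

5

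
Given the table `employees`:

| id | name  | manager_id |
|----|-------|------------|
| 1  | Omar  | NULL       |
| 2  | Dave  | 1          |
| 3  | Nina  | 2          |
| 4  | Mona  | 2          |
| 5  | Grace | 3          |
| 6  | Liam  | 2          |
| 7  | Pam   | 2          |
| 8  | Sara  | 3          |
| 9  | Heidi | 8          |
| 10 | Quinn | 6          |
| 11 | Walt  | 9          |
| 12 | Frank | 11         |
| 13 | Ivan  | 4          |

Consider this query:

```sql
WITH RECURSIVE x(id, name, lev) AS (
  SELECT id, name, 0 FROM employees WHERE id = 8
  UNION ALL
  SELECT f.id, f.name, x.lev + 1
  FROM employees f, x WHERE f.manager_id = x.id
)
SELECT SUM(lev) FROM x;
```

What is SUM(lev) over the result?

6

Base: id=8 (Sara) at lev 0.
Iteration 1: rows with manager_id in {8} -> Heidi (id 9, lev 1).
Iteration 2: rows with manager_id in {9} -> Walt (id 11, lev 2).
Iteration 3: rows with manager_id in {11} -> Frank (id 12, lev 3).
Iteration 4: no rows with manager_id in {12}; recursion stops.
SUM(lev) = 0 + 1 + 2 + 3 = 6.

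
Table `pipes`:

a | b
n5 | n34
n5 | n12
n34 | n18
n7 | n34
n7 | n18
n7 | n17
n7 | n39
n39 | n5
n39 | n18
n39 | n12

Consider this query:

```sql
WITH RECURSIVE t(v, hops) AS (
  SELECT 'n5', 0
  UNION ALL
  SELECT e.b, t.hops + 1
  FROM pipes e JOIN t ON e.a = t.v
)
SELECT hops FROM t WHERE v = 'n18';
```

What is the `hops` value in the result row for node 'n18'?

2

Base: (n5, hops=0).
Iteration 1: edges from {n5} -> (n12, hops=1), (n34, hops=1).
Iteration 2: edges from {n12,n34} -> (n18, hops=2).
Iteration 3: no outgoing edges from {n18}; recursion stops.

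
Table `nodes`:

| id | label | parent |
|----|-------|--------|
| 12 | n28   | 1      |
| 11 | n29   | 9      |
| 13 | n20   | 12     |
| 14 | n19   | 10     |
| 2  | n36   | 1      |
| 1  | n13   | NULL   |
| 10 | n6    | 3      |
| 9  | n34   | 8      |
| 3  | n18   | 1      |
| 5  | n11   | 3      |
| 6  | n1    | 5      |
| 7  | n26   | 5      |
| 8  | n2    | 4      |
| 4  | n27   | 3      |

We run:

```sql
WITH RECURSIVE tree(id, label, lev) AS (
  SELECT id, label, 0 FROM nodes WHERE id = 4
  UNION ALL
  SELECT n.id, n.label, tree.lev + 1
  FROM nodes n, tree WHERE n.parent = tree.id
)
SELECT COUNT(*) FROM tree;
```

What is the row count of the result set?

4

Base: id=4 (n27) at lev 0.
Iteration 1: rows with parent in {4} -> n2 (id 8, lev 1).
Iteration 2: rows with parent in {8} -> n34 (id 9, lev 2).
Iteration 3: rows with parent in {9} -> n29 (id 11, lev 3).
Iteration 4: no rows with parent in {11}; recursion stops.
Total rows emitted: 4.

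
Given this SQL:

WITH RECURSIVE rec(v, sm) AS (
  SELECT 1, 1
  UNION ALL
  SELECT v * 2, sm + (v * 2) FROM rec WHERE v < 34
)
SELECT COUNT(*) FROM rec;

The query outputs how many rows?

7

Base: v=1, sm=1.
Iteration 1: 1 < 34 holds -> v = 1 * 2 = 2, sm = 1 + 2 = 3.
Iteration 2: 2 < 34 holds -> v = 2 * 2 = 4, sm = 3 + 4 = 7.
Iteration 3: 4 < 34 holds -> v = 4 * 2 = 8, sm = 7 + 8 = 15.
Iteration 4: 8 < 34 holds -> v = 8 * 2 = 16, sm = 15 + 16 = 31.
Iteration 5: 16 < 34 holds -> v = 16 * 2 = 32, sm = 31 + 32 = 63.
Iteration 6: 32 < 34 holds -> v = 32 * 2 = 64, sm = 63 + 64 = 127.
Iteration 7: 64 < 34 fails; recursion stops.
Total rows emitted: 7.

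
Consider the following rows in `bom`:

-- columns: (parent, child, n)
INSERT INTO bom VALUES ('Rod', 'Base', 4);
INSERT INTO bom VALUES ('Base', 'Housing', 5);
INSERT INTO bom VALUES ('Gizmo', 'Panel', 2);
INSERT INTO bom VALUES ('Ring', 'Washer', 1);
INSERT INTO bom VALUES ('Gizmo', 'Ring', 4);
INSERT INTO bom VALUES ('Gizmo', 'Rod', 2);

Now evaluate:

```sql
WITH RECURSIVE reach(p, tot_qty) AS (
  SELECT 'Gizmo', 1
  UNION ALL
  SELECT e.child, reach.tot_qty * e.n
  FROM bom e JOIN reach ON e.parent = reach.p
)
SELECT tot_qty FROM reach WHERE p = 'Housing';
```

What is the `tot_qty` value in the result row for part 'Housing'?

40

Base: (Gizmo, tot_qty=1).
Iteration 1: components of {Gizmo} -> Panel = 1*2 = 2, Ring = 1*4 = 4, Rod = 1*2 = 2.
Iteration 2: components of {Panel,Ring,Rod} -> Base = 2*4 = 8, Washer = 4*1 = 4.
Iteration 3: components of {Base,Washer} -> Housing = 8*5 = 40.
Iteration 4: no further components; recursion stops.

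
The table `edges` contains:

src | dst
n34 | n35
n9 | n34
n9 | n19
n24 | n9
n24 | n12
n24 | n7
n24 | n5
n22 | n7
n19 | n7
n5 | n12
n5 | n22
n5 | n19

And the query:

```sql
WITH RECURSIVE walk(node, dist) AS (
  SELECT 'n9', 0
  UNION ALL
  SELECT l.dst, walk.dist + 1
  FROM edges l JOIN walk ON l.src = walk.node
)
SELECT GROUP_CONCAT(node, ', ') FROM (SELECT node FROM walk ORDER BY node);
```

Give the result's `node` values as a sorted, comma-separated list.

n19, n34, n35, n7, n9

Base: (n9, dist=0).
Iteration 1: edges from {n9} -> (n19, dist=1), (n34, dist=1).
Iteration 2: edges from {n19,n34} -> (n35, dist=2), (n7, dist=2).
Iteration 3: no outgoing edges from {n35,n7}; recursion stops.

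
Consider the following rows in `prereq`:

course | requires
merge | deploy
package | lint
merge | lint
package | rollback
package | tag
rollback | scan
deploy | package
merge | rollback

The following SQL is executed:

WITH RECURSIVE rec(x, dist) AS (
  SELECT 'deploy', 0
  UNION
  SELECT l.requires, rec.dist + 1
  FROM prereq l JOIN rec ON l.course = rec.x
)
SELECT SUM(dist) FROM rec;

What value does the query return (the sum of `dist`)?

Base: (deploy, dist=0).
Iteration 1: edges from {deploy} -> (package, dist=1).
Iteration 2: edges from {package} -> (lint, dist=2), (rollback, dist=2), (tag, dist=2).
Iteration 3: edges from {lint,rollback,tag} -> (scan, dist=3).
Iteration 4: no outgoing edges from {scan}; recursion stops.
SUM(dist) = 0 + 1 + 2 + 2 + 2 + 3 = 10.

10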